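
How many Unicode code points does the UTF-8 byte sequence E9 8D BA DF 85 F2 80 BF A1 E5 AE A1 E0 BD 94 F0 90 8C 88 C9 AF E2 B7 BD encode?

Byte at offset 0: 0xE9 = 11101001 → 3-byte char (#1). Advance 3.
Byte at offset 3: 0xDF = 11011111 → 2-byte char (#2). Advance 2.
Byte at offset 5: 0xF2 = 11110010 → 4-byte char (#3). Advance 4.
Byte at offset 9: 0xE5 = 11100101 → 3-byte char (#4). Advance 3.
Byte at offset 12: 0xE0 = 11100000 → 3-byte char (#5). Advance 3.
Byte at offset 15: 0xF0 = 11110000 → 4-byte char (#6). Advance 4.
Byte at offset 19: 0xC9 = 11001001 → 2-byte char (#7). Advance 2.
Byte at offset 21: 0xE2 = 11100010 → 3-byte char (#8). Advance 3.
Reached end at offset 24 after 8 code points.

8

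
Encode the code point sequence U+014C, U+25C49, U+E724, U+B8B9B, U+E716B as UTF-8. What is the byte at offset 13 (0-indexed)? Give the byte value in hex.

U+014C → 2-byte form C5 8C at offsets 0–1.
U+25C49 → 4-byte form F0 A5 B1 89 at offsets 2–5.
U+E724 → 3-byte form EE 9C A4 at offsets 6–8.
U+B8B9B → 4-byte form F2 B8 AE 9B at offsets 9–12.
U+E716B → 4-byte form F3 A7 85 AB at offsets 13–16.
Offset 13 falls in char 5's range; it's byte 1 of F3 A7 85 AB = 0xF3.

0xF3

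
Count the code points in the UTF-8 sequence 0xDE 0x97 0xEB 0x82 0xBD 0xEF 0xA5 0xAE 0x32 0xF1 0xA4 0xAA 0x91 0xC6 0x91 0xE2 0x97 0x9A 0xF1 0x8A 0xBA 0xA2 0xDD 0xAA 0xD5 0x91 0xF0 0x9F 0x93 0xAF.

Byte at offset 0: 0xDE = 11011110 → 2-byte char (#1). Advance 2.
Byte at offset 2: 0xEB = 11101011 → 3-byte char (#2). Advance 3.
Byte at offset 5: 0xEF = 11101111 → 3-byte char (#3). Advance 3.
Byte at offset 8: 0x32 = 00110010 → 1-byte char (#4). Advance 1.
Byte at offset 9: 0xF1 = 11110001 → 4-byte char (#5). Advance 4.
Byte at offset 13: 0xC6 = 11000110 → 2-byte char (#6). Advance 2.
Byte at offset 15: 0xE2 = 11100010 → 3-byte char (#7). Advance 3.
Byte at offset 18: 0xF1 = 11110001 → 4-byte char (#8). Advance 4.
Byte at offset 22: 0xDD = 11011101 → 2-byte char (#9). Advance 2.
Byte at offset 24: 0xD5 = 11010101 → 2-byte char (#10). Advance 2.
Byte at offset 26: 0xF0 = 11110000 → 4-byte char (#11). Advance 4.
Reached end at offset 30 after 11 code points.

11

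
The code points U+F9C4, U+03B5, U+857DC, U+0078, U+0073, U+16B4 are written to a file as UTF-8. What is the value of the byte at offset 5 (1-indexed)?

1-indexed offset 5 is 0-indexed offset 4.
U+F9C4 → 3-byte form EF A7 84 at offsets 0–2.
U+03B5 → 2-byte form CE B5 at offsets 3–4.
Offset 4 falls in char 2's range; it's byte 2 of CE B5 = 0xB5.

0xB5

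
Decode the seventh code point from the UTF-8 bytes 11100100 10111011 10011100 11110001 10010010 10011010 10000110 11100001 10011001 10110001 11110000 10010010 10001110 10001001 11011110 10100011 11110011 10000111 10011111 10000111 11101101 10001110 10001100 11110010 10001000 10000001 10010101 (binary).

U+D38C

Offset 0: leading byte 0xE4 = 11100100 → 3-byte char #1 = E4 BB 9C.
Offset 3: leading byte 0xF1 = 11110001 → 4-byte char #2 = F1 92 9A 86.
Offset 7: leading byte 0xE1 = 11100001 → 3-byte char #3 = E1 99 B1.
Offset 10: leading byte 0xF0 = 11110000 → 4-byte char #4 = F0 92 8E 89.
Offset 14: leading byte 0xDE = 11011110 → 2-byte char #5 = DE A3.
Offset 16: leading byte 0xF3 = 11110011 → 4-byte char #6 = F3 87 9F 87.
Offset 20: leading byte 0xED = 11101101 → 3-byte char #7 = ED 8E 8C.
Leading byte 0xED = 11101101 matches 1110xxxx → 3-byte sequence.
Byte 1: 0xED = 11101101, payload 1101 (4 bits).
Byte 2: 0x8E = 10001110 (10xxxxxx ✓), payload 001110.
Byte 3: 0x8C = 10001100 (10xxxxxx ✓), payload 001100.
Concatenate: 1101001110001100 = 0xD38C (16 bits → U+D38C).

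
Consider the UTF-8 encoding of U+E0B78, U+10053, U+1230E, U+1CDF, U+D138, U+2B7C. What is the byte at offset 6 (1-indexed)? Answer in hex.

1-indexed offset 6 is 0-indexed offset 5.
U+E0B78 → 4-byte form F3 A0 AD B8 at offsets 0–3.
U+10053 → 4-byte form F0 90 81 93 at offsets 4–7.
Offset 5 falls in char 2's range; it's byte 2 of F0 90 81 93 = 0x90.

0x90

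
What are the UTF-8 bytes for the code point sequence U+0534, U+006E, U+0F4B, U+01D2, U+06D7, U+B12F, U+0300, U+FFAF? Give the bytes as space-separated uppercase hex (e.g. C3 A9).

U+0534: 2-byte form → D4 B4.
U+006E: 1-byte form → 6E.
U+0F4B: 3-byte form → E0 BD 8B.
U+01D2: 2-byte form → C7 92.
U+06D7: 2-byte form → DB 97.
U+B12F: 3-byte form → EB 84 AF.
U+0300: 2-byte form → CC 80.
U+FFAF: 3-byte form → EF BE AF.
Concatenated (18 bytes): D4 B4 6E E0 BD 8B C7 92 DB 97 EB 84 AF CC 80 EF BE AF.

D4 B4 6E E0 BD 8B C7 92 DB 97 EB 84 AF CC 80 EF BE AF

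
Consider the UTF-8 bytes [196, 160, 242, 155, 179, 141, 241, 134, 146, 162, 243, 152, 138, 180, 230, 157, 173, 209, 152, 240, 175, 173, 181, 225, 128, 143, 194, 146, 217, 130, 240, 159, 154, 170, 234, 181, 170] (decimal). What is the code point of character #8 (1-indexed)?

U+100F

Offset 0: leading byte 0xC4 = 11000100 → 2-byte char #1 = C4 A0.
Offset 2: leading byte 0xF2 = 11110010 → 4-byte char #2 = F2 9B B3 8D.
Offset 6: leading byte 0xF1 = 11110001 → 4-byte char #3 = F1 86 92 A2.
Offset 10: leading byte 0xF3 = 11110011 → 4-byte char #4 = F3 98 8A B4.
Offset 14: leading byte 0xE6 = 11100110 → 3-byte char #5 = E6 9D AD.
Offset 17: leading byte 0xD1 = 11010001 → 2-byte char #6 = D1 98.
Offset 19: leading byte 0xF0 = 11110000 → 4-byte char #7 = F0 AF AD B5.
Offset 23: leading byte 0xE1 = 11100001 → 3-byte char #8 = E1 80 8F.
Leading byte 0xE1 = 11100001 matches 1110xxxx → 3-byte sequence.
Byte 1: 0xE1 = 11100001, payload 0001 (4 bits).
Byte 2: 0x80 = 10000000 (10xxxxxx ✓), payload 000000.
Byte 3: 0x8F = 10001111 (10xxxxxx ✓), payload 001111.
Concatenate: 0001000000001111 = 0x100F (16 bits → U+100F).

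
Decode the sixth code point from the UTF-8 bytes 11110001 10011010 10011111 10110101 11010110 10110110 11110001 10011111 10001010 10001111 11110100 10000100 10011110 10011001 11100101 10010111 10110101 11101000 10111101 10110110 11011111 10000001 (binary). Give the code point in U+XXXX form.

Offset 0: leading byte 0xF1 = 11110001 → 4-byte char #1 = F1 9A 9F B5.
Offset 4: leading byte 0xD6 = 11010110 → 2-byte char #2 = D6 B6.
Offset 6: leading byte 0xF1 = 11110001 → 4-byte char #3 = F1 9F 8A 8F.
Offset 10: leading byte 0xF4 = 11110100 → 4-byte char #4 = F4 84 9E 99.
Offset 14: leading byte 0xE5 = 11100101 → 3-byte char #5 = E5 97 B5.
Offset 17: leading byte 0xE8 = 11101000 → 3-byte char #6 = E8 BD B6.
Leading byte 0xE8 = 11101000 matches 1110xxxx → 3-byte sequence.
Byte 1: 0xE8 = 11101000, payload 1000 (4 bits).
Byte 2: 0xBD = 10111101 (10xxxxxx ✓), payload 111101.
Byte 3: 0xB6 = 10110110 (10xxxxxx ✓), payload 110110.
Concatenate: 1000111101110110 = 0x8F76 (16 bits → U+8F76).

U+8F76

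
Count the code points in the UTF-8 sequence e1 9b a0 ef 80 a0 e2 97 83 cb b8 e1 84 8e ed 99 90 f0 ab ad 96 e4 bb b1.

8

Byte at offset 0: 0xE1 = 11100001 → 3-byte char (#1). Advance 3.
Byte at offset 3: 0xEF = 11101111 → 3-byte char (#2). Advance 3.
Byte at offset 6: 0xE2 = 11100010 → 3-byte char (#3). Advance 3.
Byte at offset 9: 0xCB = 11001011 → 2-byte char (#4). Advance 2.
Byte at offset 11: 0xE1 = 11100001 → 3-byte char (#5). Advance 3.
Byte at offset 14: 0xED = 11101101 → 3-byte char (#6). Advance 3.
Byte at offset 17: 0xF0 = 11110000 → 4-byte char (#7). Advance 4.
Byte at offset 21: 0xE4 = 11100100 → 3-byte char (#8). Advance 3.
Reached end at offset 24 after 8 code points.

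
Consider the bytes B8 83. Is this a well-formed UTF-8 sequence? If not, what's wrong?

Byte 0xB8 = 10111000 has the form 10xxxxxx — a continuation byte — but there is no preceding leading byte.

invalid (continuation byte with no leading byte)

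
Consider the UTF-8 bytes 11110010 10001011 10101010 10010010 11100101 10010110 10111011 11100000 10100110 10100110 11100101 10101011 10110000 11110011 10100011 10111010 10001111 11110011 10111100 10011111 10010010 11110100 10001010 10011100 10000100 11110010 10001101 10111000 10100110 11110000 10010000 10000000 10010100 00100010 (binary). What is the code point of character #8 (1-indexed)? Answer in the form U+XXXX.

U+8DE26

Offset 0: leading byte 0xF2 = 11110010 → 4-byte char #1 = F2 8B AA 92.
Offset 4: leading byte 0xE5 = 11100101 → 3-byte char #2 = E5 96 BB.
Offset 7: leading byte 0xE0 = 11100000 → 3-byte char #3 = E0 A6 A6.
Offset 10: leading byte 0xE5 = 11100101 → 3-byte char #4 = E5 AB B0.
Offset 13: leading byte 0xF3 = 11110011 → 4-byte char #5 = F3 A3 BA 8F.
Offset 17: leading byte 0xF3 = 11110011 → 4-byte char #6 = F3 BC 9F 92.
Offset 21: leading byte 0xF4 = 11110100 → 4-byte char #7 = F4 8A 9C 84.
Offset 25: leading byte 0xF2 = 11110010 → 4-byte char #8 = F2 8D B8 A6.
Leading byte 0xF2 = 11110010 matches 11110xxx → 4-byte sequence.
Byte 1: 0xF2 = 11110010, payload 010 (3 bits).
Byte 2: 0x8D = 10001101 (10xxxxxx ✓), payload 001101.
Byte 3: 0xB8 = 10111000 (10xxxxxx ✓), payload 111000.
Byte 4: 0xA6 = 10100110 (10xxxxxx ✓), payload 100110.
Concatenate: 010001101111000100110 = 0x8DE26 (21 bits → U+8DE26).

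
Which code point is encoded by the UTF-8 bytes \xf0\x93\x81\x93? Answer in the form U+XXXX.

Leading byte 0xF0 = 11110000 matches 11110xxx → 4-byte sequence.
Byte 1: 0xF0 = 11110000, payload 000 (3 bits).
Byte 2: 0x93 = 10010011 (10xxxxxx ✓), payload 010011.
Byte 3: 0x81 = 10000001 (10xxxxxx ✓), payload 000001.
Byte 4: 0x93 = 10010011 (10xxxxxx ✓), payload 010011.
Concatenate: 000010011000001010011 = 0x13053 (21 bits → U+13053).

U+13053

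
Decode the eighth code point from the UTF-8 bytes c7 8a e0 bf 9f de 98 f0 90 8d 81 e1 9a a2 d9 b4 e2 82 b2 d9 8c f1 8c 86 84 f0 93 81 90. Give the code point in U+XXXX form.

Offset 0: leading byte 0xC7 = 11000111 → 2-byte char #1 = C7 8A.
Offset 2: leading byte 0xE0 = 11100000 → 3-byte char #2 = E0 BF 9F.
Offset 5: leading byte 0xDE = 11011110 → 2-byte char #3 = DE 98.
Offset 7: leading byte 0xF0 = 11110000 → 4-byte char #4 = F0 90 8D 81.
Offset 11: leading byte 0xE1 = 11100001 → 3-byte char #5 = E1 9A A2.
Offset 14: leading byte 0xD9 = 11011001 → 2-byte char #6 = D9 B4.
Offset 16: leading byte 0xE2 = 11100010 → 3-byte char #7 = E2 82 B2.
Offset 19: leading byte 0xD9 = 11011001 → 2-byte char #8 = D9 8C.
Leading byte 0xD9 = 11011001 matches 110xxxxx → 2-byte sequence.
Byte 1: 0xD9 = 11011001, payload 11001 (5 bits).
Byte 2: 0x8C = 10001100 (10xxxxxx ✓), payload 001100.
Concatenate: 11001001100 = 0x64C (11 bits → U+064C).

U+064C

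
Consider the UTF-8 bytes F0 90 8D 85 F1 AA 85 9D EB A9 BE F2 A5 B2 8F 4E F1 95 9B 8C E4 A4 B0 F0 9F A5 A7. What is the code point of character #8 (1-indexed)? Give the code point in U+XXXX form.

Offset 0: leading byte 0xF0 = 11110000 → 4-byte char #1 = F0 90 8D 85.
Offset 4: leading byte 0xF1 = 11110001 → 4-byte char #2 = F1 AA 85 9D.
Offset 8: leading byte 0xEB = 11101011 → 3-byte char #3 = EB A9 BE.
Offset 11: leading byte 0xF2 = 11110010 → 4-byte char #4 = F2 A5 B2 8F.
Offset 15: leading byte 0x4E = 01001110 → 1-byte char #5 = 4E.
Offset 16: leading byte 0xF1 = 11110001 → 4-byte char #6 = F1 95 9B 8C.
Offset 20: leading byte 0xE4 = 11100100 → 3-byte char #7 = E4 A4 B0.
Offset 23: leading byte 0xF0 = 11110000 → 4-byte char #8 = F0 9F A5 A7.
Leading byte 0xF0 = 11110000 matches 11110xxx → 4-byte sequence.
Byte 1: 0xF0 = 11110000, payload 000 (3 bits).
Byte 2: 0x9F = 10011111 (10xxxxxx ✓), payload 011111.
Byte 3: 0xA5 = 10100101 (10xxxxxx ✓), payload 100101.
Byte 4: 0xA7 = 10100111 (10xxxxxx ✓), payload 100111.
Concatenate: 000011111100101100111 = 0x1F967 (21 bits → U+1F967).

U+1F967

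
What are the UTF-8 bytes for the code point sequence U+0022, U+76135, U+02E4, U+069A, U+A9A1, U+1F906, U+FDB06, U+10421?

U+0022: 1-byte form → 22.
U+76135: 4-byte form → F1 B6 84 B5.
U+02E4: 2-byte form → CB A4.
U+069A: 2-byte form → DA 9A.
U+A9A1: 3-byte form → EA A6 A1.
U+1F906: 4-byte form → F0 9F A4 86.
U+FDB06: 4-byte form → F3 BD AC 86.
U+10421: 4-byte form → F0 90 90 A1.
Concatenated (24 bytes): 22 F1 B6 84 B5 CB A4 DA 9A EA A6 A1 F0 9F A4 86 F3 BD AC 86 F0 90 90 A1.

22 F1 B6 84 B5 CB A4 DA 9A EA A6 A1 F0 9F A4 86 F3 BD AC 86 F0 90 90 A1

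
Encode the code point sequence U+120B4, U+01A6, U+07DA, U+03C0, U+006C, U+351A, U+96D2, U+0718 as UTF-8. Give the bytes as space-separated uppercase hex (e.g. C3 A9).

F0 92 82 B4 C6 A6 DF 9A CF 80 6C E3 94 9A E9 9B 92 DC 98

U+120B4: 4-byte form → F0 92 82 B4.
U+01A6: 2-byte form → C6 A6.
U+07DA: 2-byte form → DF 9A.
U+03C0: 2-byte form → CF 80.
U+006C: 1-byte form → 6C.
U+351A: 3-byte form → E3 94 9A.
U+96D2: 3-byte form → E9 9B 92.
U+0718: 2-byte form → DC 98.
Concatenated (19 bytes): F0 92 82 B4 C6 A6 DF 9A CF 80 6C E3 94 9A E9 9B 92 DC 98.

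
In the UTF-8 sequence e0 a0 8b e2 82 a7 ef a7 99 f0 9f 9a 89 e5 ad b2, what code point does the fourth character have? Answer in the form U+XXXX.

U+1F689

Offset 0: leading byte 0xE0 = 11100000 → 3-byte char #1 = E0 A0 8B.
Offset 3: leading byte 0xE2 = 11100010 → 3-byte char #2 = E2 82 A7.
Offset 6: leading byte 0xEF = 11101111 → 3-byte char #3 = EF A7 99.
Offset 9: leading byte 0xF0 = 11110000 → 4-byte char #4 = F0 9F 9A 89.
Leading byte 0xF0 = 11110000 matches 11110xxx → 4-byte sequence.
Byte 1: 0xF0 = 11110000, payload 000 (3 bits).
Byte 2: 0x9F = 10011111 (10xxxxxx ✓), payload 011111.
Byte 3: 0x9A = 10011010 (10xxxxxx ✓), payload 011010.
Byte 4: 0x89 = 10001001 (10xxxxxx ✓), payload 001001.
Concatenate: 000011111011010001001 = 0x1F689 (21 bits → U+1F689).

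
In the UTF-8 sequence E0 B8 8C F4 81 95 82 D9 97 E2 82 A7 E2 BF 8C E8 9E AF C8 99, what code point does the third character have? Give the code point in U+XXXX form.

Offset 0: leading byte 0xE0 = 11100000 → 3-byte char #1 = E0 B8 8C.
Offset 3: leading byte 0xF4 = 11110100 → 4-byte char #2 = F4 81 95 82.
Offset 7: leading byte 0xD9 = 11011001 → 2-byte char #3 = D9 97.
Leading byte 0xD9 = 11011001 matches 110xxxxx → 2-byte sequence.
Byte 1: 0xD9 = 11011001, payload 11001 (5 bits).
Byte 2: 0x97 = 10010111 (10xxxxxx ✓), payload 010111.
Concatenate: 11001010111 = 0x657 (11 bits → U+0657).

U+0657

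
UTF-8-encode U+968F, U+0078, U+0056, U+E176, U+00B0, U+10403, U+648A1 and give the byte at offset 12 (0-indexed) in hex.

U+968F → 3-byte form E9 9A 8F at offsets 0–2.
U+0078 → 1-byte form 78 at offsets 3–3.
U+0056 → 1-byte form 56 at offsets 4–4.
U+E176 → 3-byte form EE 85 B6 at offsets 5–7.
U+00B0 → 2-byte form C2 B0 at offsets 8–9.
U+10403 → 4-byte form F0 90 90 83 at offsets 10–13.
Offset 12 falls in char 6's range; it's byte 3 of F0 90 90 83 = 0x90.

0x90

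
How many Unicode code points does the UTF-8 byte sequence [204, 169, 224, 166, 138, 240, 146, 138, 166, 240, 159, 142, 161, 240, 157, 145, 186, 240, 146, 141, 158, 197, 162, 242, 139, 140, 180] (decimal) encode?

Byte at offset 0: 0xCC = 11001100 → 2-byte char (#1). Advance 2.
Byte at offset 2: 0xE0 = 11100000 → 3-byte char (#2). Advance 3.
Byte at offset 5: 0xF0 = 11110000 → 4-byte char (#3). Advance 4.
Byte at offset 9: 0xF0 = 11110000 → 4-byte char (#4). Advance 4.
Byte at offset 13: 0xF0 = 11110000 → 4-byte char (#5). Advance 4.
Byte at offset 17: 0xF0 = 11110000 → 4-byte char (#6). Advance 4.
Byte at offset 21: 0xC5 = 11000101 → 2-byte char (#7). Advance 2.
Byte at offset 23: 0xF2 = 11110010 → 4-byte char (#8). Advance 4.
Reached end at offset 27 after 8 code points.

8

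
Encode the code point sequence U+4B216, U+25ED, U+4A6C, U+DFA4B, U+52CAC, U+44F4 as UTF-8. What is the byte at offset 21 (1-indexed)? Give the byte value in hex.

0xB4

1-indexed offset 21 is 0-indexed offset 20.
U+4B216 → 4-byte form F1 8B 88 96 at offsets 0–3.
U+25ED → 3-byte form E2 97 AD at offsets 4–6.
U+4A6C → 3-byte form E4 A9 AC at offsets 7–9.
U+DFA4B → 4-byte form F3 9F A9 8B at offsets 10–13.
U+52CAC → 4-byte form F1 92 B2 AC at offsets 14–17.
U+44F4 → 3-byte form E4 93 B4 at offsets 18–20.
Offset 20 falls in char 6's range; it's byte 3 of E4 93 B4 = 0xB4.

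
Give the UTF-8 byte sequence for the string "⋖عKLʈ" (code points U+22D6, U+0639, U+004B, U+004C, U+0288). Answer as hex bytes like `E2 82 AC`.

E2 8B 96 D8 B9 4B 4C CA 88

U+22D6: 3-byte form → E2 8B 96.
U+0639: 2-byte form → D8 B9.
U+004B: 1-byte form → 4B.
U+004C: 1-byte form → 4C.
U+0288: 2-byte form → CA 88.
Concatenated (9 bytes): E2 8B 96 D8 B9 4B 4C CA 88.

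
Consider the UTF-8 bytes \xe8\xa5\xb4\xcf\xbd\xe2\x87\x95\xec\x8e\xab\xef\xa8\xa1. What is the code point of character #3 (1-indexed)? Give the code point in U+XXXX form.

U+21D5

Offset 0: leading byte 0xE8 = 11101000 → 3-byte char #1 = E8 A5 B4.
Offset 3: leading byte 0xCF = 11001111 → 2-byte char #2 = CF BD.
Offset 5: leading byte 0xE2 = 11100010 → 3-byte char #3 = E2 87 95.
Leading byte 0xE2 = 11100010 matches 1110xxxx → 3-byte sequence.
Byte 1: 0xE2 = 11100010, payload 0010 (4 bits).
Byte 2: 0x87 = 10000111 (10xxxxxx ✓), payload 000111.
Byte 3: 0x95 = 10010101 (10xxxxxx ✓), payload 010101.
Concatenate: 0010000111010101 = 0x21D5 (16 bits → U+21D5).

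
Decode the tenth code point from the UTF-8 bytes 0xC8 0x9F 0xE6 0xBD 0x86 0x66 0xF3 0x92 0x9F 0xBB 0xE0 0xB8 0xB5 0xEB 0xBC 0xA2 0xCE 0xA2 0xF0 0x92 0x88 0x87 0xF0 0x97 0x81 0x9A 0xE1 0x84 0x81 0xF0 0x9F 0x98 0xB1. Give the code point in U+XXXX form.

U+1101

Offset 0: leading byte 0xC8 = 11001000 → 2-byte char #1 = C8 9F.
Offset 2: leading byte 0xE6 = 11100110 → 3-byte char #2 = E6 BD 86.
Offset 5: leading byte 0x66 = 01100110 → 1-byte char #3 = 66.
Offset 6: leading byte 0xF3 = 11110011 → 4-byte char #4 = F3 92 9F BB.
Offset 10: leading byte 0xE0 = 11100000 → 3-byte char #5 = E0 B8 B5.
Offset 13: leading byte 0xEB = 11101011 → 3-byte char #6 = EB BC A2.
Offset 16: leading byte 0xCE = 11001110 → 2-byte char #7 = CE A2.
Offset 18: leading byte 0xF0 = 11110000 → 4-byte char #8 = F0 92 88 87.
Offset 22: leading byte 0xF0 = 11110000 → 4-byte char #9 = F0 97 81 9A.
Offset 26: leading byte 0xE1 = 11100001 → 3-byte char #10 = E1 84 81.
Leading byte 0xE1 = 11100001 matches 1110xxxx → 3-byte sequence.
Byte 1: 0xE1 = 11100001, payload 0001 (4 bits).
Byte 2: 0x84 = 10000100 (10xxxxxx ✓), payload 000100.
Byte 3: 0x81 = 10000001 (10xxxxxx ✓), payload 000001.
Concatenate: 0001000100000001 = 0x1101 (16 bits → U+1101).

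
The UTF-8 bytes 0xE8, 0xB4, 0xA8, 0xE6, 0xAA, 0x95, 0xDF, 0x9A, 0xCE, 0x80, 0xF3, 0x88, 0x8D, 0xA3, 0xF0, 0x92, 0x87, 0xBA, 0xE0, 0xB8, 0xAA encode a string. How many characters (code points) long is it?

7

Byte at offset 0: 0xE8 = 11101000 → 3-byte char (#1). Advance 3.
Byte at offset 3: 0xE6 = 11100110 → 3-byte char (#2). Advance 3.
Byte at offset 6: 0xDF = 11011111 → 2-byte char (#3). Advance 2.
Byte at offset 8: 0xCE = 11001110 → 2-byte char (#4). Advance 2.
Byte at offset 10: 0xF3 = 11110011 → 4-byte char (#5). Advance 4.
Byte at offset 14: 0xF0 = 11110000 → 4-byte char (#6). Advance 4.
Byte at offset 18: 0xE0 = 11100000 → 3-byte char (#7). Advance 3.
Reached end at offset 21 after 7 code points.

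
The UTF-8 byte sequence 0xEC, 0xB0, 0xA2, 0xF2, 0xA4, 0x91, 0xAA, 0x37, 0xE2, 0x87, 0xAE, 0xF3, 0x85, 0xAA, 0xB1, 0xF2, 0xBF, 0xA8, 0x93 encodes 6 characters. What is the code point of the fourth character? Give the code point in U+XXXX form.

Offset 0: leading byte 0xEC = 11101100 → 3-byte char #1 = EC B0 A2.
Offset 3: leading byte 0xF2 = 11110010 → 4-byte char #2 = F2 A4 91 AA.
Offset 7: leading byte 0x37 = 00110111 → 1-byte char #3 = 37.
Offset 8: leading byte 0xE2 = 11100010 → 3-byte char #4 = E2 87 AE.
Leading byte 0xE2 = 11100010 matches 1110xxxx → 3-byte sequence.
Byte 1: 0xE2 = 11100010, payload 0010 (4 bits).
Byte 2: 0x87 = 10000111 (10xxxxxx ✓), payload 000111.
Byte 3: 0xAE = 10101110 (10xxxxxx ✓), payload 101110.
Concatenate: 0010000111101110 = 0x21EE (16 bits → U+21EE).

U+21EE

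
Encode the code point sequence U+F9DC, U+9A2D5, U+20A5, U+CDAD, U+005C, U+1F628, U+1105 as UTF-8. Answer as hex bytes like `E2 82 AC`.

EF A7 9C F2 9A 8B 95 E2 82 A5 EC B6 AD 5C F0 9F 98 A8 E1 84 85

U+F9DC: 3-byte form → EF A7 9C.
U+9A2D5: 4-byte form → F2 9A 8B 95.
U+20A5: 3-byte form → E2 82 A5.
U+CDAD: 3-byte form → EC B6 AD.
U+005C: 1-byte form → 5C.
U+1F628: 4-byte form → F0 9F 98 A8.
U+1105: 3-byte form → E1 84 85.
Concatenated (21 bytes): EF A7 9C F2 9A 8B 95 E2 82 A5 EC B6 AD 5C F0 9F 98 A8 E1 84 85.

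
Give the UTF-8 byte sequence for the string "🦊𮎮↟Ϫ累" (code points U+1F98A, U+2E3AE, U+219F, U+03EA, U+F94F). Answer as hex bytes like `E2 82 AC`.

F0 9F A6 8A F0 AE 8E AE E2 86 9F CF AA EF A5 8F

U+1F98A: 4-byte form → F0 9F A6 8A.
U+2E3AE: 4-byte form → F0 AE 8E AE.
U+219F: 3-byte form → E2 86 9F.
U+03EA: 2-byte form → CF AA.
U+F94F: 3-byte form → EF A5 8F.
Concatenated (16 bytes): F0 9F A6 8A F0 AE 8E AE E2 86 9F CF AA EF A5 8F.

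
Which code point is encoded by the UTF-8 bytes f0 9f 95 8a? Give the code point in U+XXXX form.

Leading byte 0xF0 = 11110000 matches 11110xxx → 4-byte sequence.
Byte 1: 0xF0 = 11110000, payload 000 (3 bits).
Byte 2: 0x9F = 10011111 (10xxxxxx ✓), payload 011111.
Byte 3: 0x95 = 10010101 (10xxxxxx ✓), payload 010101.
Byte 4: 0x8A = 10001010 (10xxxxxx ✓), payload 001010.
Concatenate: 000011111010101001010 = 0x1F54A (21 bits → U+1F54A).

U+1F54A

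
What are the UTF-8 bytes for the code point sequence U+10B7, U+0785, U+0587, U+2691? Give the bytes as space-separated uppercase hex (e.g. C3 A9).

U+10B7: 3-byte form → E1 82 B7.
U+0785: 2-byte form → DE 85.
U+0587: 2-byte form → D6 87.
U+2691: 3-byte form → E2 9A 91.
Concatenated (10 bytes): E1 82 B7 DE 85 D6 87 E2 9A 91.

E1 82 B7 DE 85 D6 87 E2 9A 91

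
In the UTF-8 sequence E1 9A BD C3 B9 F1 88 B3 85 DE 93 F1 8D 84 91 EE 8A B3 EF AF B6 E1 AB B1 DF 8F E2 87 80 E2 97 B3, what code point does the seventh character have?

Offset 0: leading byte 0xE1 = 11100001 → 3-byte char #1 = E1 9A BD.
Offset 3: leading byte 0xC3 = 11000011 → 2-byte char #2 = C3 B9.
Offset 5: leading byte 0xF1 = 11110001 → 4-byte char #3 = F1 88 B3 85.
Offset 9: leading byte 0xDE = 11011110 → 2-byte char #4 = DE 93.
Offset 11: leading byte 0xF1 = 11110001 → 4-byte char #5 = F1 8D 84 91.
Offset 15: leading byte 0xEE = 11101110 → 3-byte char #6 = EE 8A B3.
Offset 18: leading byte 0xEF = 11101111 → 3-byte char #7 = EF AF B6.
Leading byte 0xEF = 11101111 matches 1110xxxx → 3-byte sequence.
Byte 1: 0xEF = 11101111, payload 1111 (4 bits).
Byte 2: 0xAF = 10101111 (10xxxxxx ✓), payload 101111.
Byte 3: 0xB6 = 10110110 (10xxxxxx ✓), payload 110110.
Concatenate: 1111101111110110 = 0xFBF6 (16 bits → U+FBF6).

U+FBF6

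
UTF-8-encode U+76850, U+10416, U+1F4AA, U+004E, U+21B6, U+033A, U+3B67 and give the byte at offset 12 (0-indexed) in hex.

0x4E

U+76850 → 4-byte form F1 B6 A1 90 at offsets 0–3.
U+10416 → 4-byte form F0 90 90 96 at offsets 4–7.
U+1F4AA → 4-byte form F0 9F 92 AA at offsets 8–11.
U+004E → 1-byte form 4E at offsets 12–12.
Offset 12 falls in char 4's range; it's byte 1 of 4E = 0x4E.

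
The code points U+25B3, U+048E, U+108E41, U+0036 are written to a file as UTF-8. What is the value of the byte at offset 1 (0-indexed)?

0x96

U+25B3 → 3-byte form E2 96 B3 at offsets 0–2.
Offset 1 falls in char 1's range; it's byte 2 of E2 96 B3 = 0x96.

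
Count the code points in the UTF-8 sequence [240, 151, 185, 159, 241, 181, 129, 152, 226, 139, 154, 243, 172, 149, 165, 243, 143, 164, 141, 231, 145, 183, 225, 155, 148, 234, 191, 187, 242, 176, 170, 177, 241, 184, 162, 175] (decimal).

10

Byte at offset 0: 0xF0 = 11110000 → 4-byte char (#1). Advance 4.
Byte at offset 4: 0xF1 = 11110001 → 4-byte char (#2). Advance 4.
Byte at offset 8: 0xE2 = 11100010 → 3-byte char (#3). Advance 3.
Byte at offset 11: 0xF3 = 11110011 → 4-byte char (#4). Advance 4.
Byte at offset 15: 0xF3 = 11110011 → 4-byte char (#5). Advance 4.
Byte at offset 19: 0xE7 = 11100111 → 3-byte char (#6). Advance 3.
Byte at offset 22: 0xE1 = 11100001 → 3-byte char (#7). Advance 3.
Byte at offset 25: 0xEA = 11101010 → 3-byte char (#8). Advance 3.
Byte at offset 28: 0xF2 = 11110010 → 4-byte char (#9). Advance 4.
Byte at offset 32: 0xF1 = 11110001 → 4-byte char (#10). Advance 4.
Reached end at offset 36 after 10 code points.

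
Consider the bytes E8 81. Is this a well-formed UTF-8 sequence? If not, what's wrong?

invalid (sequence truncated)

Leading byte 0xE8 = 11101000 → 3-byte form, but only 2 bytes are present.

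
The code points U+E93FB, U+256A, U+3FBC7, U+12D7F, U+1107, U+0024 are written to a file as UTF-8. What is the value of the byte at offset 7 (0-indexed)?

U+E93FB → 4-byte form F3 A9 8F BB at offsets 0–3.
U+256A → 3-byte form E2 95 AA at offsets 4–6.
U+3FBC7 → 4-byte form F0 BF AF 87 at offsets 7–10.
Offset 7 falls in char 3's range; it's byte 1 of F0 BF AF 87 = 0xF0.

0xF0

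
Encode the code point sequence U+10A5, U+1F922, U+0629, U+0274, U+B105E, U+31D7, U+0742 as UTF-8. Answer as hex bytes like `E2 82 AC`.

U+10A5: 3-byte form → E1 82 A5.
U+1F922: 4-byte form → F0 9F A4 A2.
U+0629: 2-byte form → D8 A9.
U+0274: 2-byte form → C9 B4.
U+B105E: 4-byte form → F2 B1 81 9E.
U+31D7: 3-byte form → E3 87 97.
U+0742: 2-byte form → DD 82.
Concatenated (20 bytes): E1 82 A5 F0 9F A4 A2 D8 A9 C9 B4 F2 B1 81 9E E3 87 97 DD 82.

E1 82 A5 F0 9F A4 A2 D8 A9 C9 B4 F2 B1 81 9E E3 87 97 DD 82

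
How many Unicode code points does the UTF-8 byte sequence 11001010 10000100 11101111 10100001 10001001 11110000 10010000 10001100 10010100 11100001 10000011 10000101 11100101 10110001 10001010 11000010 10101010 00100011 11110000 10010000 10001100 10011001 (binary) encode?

8

Byte at offset 0: 0xCA = 11001010 → 2-byte char (#1). Advance 2.
Byte at offset 2: 0xEF = 11101111 → 3-byte char (#2). Advance 3.
Byte at offset 5: 0xF0 = 11110000 → 4-byte char (#3). Advance 4.
Byte at offset 9: 0xE1 = 11100001 → 3-byte char (#4). Advance 3.
Byte at offset 12: 0xE5 = 11100101 → 3-byte char (#5). Advance 3.
Byte at offset 15: 0xC2 = 11000010 → 2-byte char (#6). Advance 2.
Byte at offset 17: 0x23 = 00100011 → 1-byte char (#7). Advance 1.
Byte at offset 18: 0xF0 = 11110000 → 4-byte char (#8). Advance 4.
Reached end at offset 22 after 8 code points.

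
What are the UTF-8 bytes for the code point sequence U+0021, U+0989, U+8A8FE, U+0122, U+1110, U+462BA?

21 E0 A6 89 F2 8A A3 BE C4 A2 E1 84 90 F1 86 8A BA

U+0021: 1-byte form → 21.
U+0989: 3-byte form → E0 A6 89.
U+8A8FE: 4-byte form → F2 8A A3 BE.
U+0122: 2-byte form → C4 A2.
U+1110: 3-byte form → E1 84 90.
U+462BA: 4-byte form → F1 86 8A BA.
Concatenated (17 bytes): 21 E0 A6 89 F2 8A A3 BE C4 A2 E1 84 90 F1 86 8A BA.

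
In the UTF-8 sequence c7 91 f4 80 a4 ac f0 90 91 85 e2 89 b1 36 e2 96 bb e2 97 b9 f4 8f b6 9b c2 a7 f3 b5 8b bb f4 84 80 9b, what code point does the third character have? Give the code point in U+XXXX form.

U+10445

Offset 0: leading byte 0xC7 = 11000111 → 2-byte char #1 = C7 91.
Offset 2: leading byte 0xF4 = 11110100 → 4-byte char #2 = F4 80 A4 AC.
Offset 6: leading byte 0xF0 = 11110000 → 4-byte char #3 = F0 90 91 85.
Leading byte 0xF0 = 11110000 matches 11110xxx → 4-byte sequence.
Byte 1: 0xF0 = 11110000, payload 000 (3 bits).
Byte 2: 0x90 = 10010000 (10xxxxxx ✓), payload 010000.
Byte 3: 0x91 = 10010001 (10xxxxxx ✓), payload 010001.
Byte 4: 0x85 = 10000101 (10xxxxxx ✓), payload 000101.
Concatenate: 000010000010001000101 = 0x10445 (21 bits → U+10445).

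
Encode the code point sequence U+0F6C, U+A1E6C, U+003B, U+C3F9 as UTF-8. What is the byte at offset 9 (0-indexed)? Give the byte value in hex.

U+0F6C → 3-byte form E0 BD AC at offsets 0–2.
U+A1E6C → 4-byte form F2 A1 B9 AC at offsets 3–6.
U+003B → 1-byte form 3B at offsets 7–7.
U+C3F9 → 3-byte form EC 8F B9 at offsets 8–10.
Offset 9 falls in char 4's range; it's byte 2 of EC 8F B9 = 0x8F.

0x8F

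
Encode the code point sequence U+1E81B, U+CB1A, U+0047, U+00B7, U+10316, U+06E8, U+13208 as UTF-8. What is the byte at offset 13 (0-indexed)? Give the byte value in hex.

0x96

U+1E81B → 4-byte form F0 9E A0 9B at offsets 0–3.
U+CB1A → 3-byte form EC AC 9A at offsets 4–6.
U+0047 → 1-byte form 47 at offsets 7–7.
U+00B7 → 2-byte form C2 B7 at offsets 8–9.
U+10316 → 4-byte form F0 90 8C 96 at offsets 10–13.
Offset 13 falls in char 5's range; it's byte 4 of F0 90 8C 96 = 0x96.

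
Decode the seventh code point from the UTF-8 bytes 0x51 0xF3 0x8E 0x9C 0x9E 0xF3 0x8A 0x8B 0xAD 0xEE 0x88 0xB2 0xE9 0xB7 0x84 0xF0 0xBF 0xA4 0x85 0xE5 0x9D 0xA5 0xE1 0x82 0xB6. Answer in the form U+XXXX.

U+5765

Offset 0: leading byte 0x51 = 01010001 → 1-byte char #1 = 51.
Offset 1: leading byte 0xF3 = 11110011 → 4-byte char #2 = F3 8E 9C 9E.
Offset 5: leading byte 0xF3 = 11110011 → 4-byte char #3 = F3 8A 8B AD.
Offset 9: leading byte 0xEE = 11101110 → 3-byte char #4 = EE 88 B2.
Offset 12: leading byte 0xE9 = 11101001 → 3-byte char #5 = E9 B7 84.
Offset 15: leading byte 0xF0 = 11110000 → 4-byte char #6 = F0 BF A4 85.
Offset 19: leading byte 0xE5 = 11100101 → 3-byte char #7 = E5 9D A5.
Leading byte 0xE5 = 11100101 matches 1110xxxx → 3-byte sequence.
Byte 1: 0xE5 = 11100101, payload 0101 (4 bits).
Byte 2: 0x9D = 10011101 (10xxxxxx ✓), payload 011101.
Byte 3: 0xA5 = 10100101 (10xxxxxx ✓), payload 100101.
Concatenate: 0101011101100101 = 0x5765 (16 bits → U+5765).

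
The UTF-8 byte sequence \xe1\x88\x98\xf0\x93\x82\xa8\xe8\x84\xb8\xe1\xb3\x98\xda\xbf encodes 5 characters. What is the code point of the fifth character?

U+06BF

Offset 0: leading byte 0xE1 = 11100001 → 3-byte char #1 = E1 88 98.
Offset 3: leading byte 0xF0 = 11110000 → 4-byte char #2 = F0 93 82 A8.
Offset 7: leading byte 0xE8 = 11101000 → 3-byte char #3 = E8 84 B8.
Offset 10: leading byte 0xE1 = 11100001 → 3-byte char #4 = E1 B3 98.
Offset 13: leading byte 0xDA = 11011010 → 2-byte char #5 = DA BF.
Leading byte 0xDA = 11011010 matches 110xxxxx → 2-byte sequence.
Byte 1: 0xDA = 11011010, payload 11010 (5 bits).
Byte 2: 0xBF = 10111111 (10xxxxxx ✓), payload 111111.
Concatenate: 11010111111 = 0x6BF (11 bits → U+06BF).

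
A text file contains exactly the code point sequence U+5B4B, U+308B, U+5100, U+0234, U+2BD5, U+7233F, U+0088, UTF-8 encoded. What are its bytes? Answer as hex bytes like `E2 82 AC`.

U+5B4B: 3-byte form → E5 AD 8B.
U+308B: 3-byte form → E3 82 8B.
U+5100: 3-byte form → E5 84 80.
U+0234: 2-byte form → C8 B4.
U+2BD5: 3-byte form → E2 AF 95.
U+7233F: 4-byte form → F1 B2 8C BF.
U+0088: 2-byte form → C2 88.
Concatenated (20 bytes): E5 AD 8B E3 82 8B E5 84 80 C8 B4 E2 AF 95 F1 B2 8C BF C2 88.

E5 AD 8B E3 82 8B E5 84 80 C8 B4 E2 AF 95 F1 B2 8C BF C2 88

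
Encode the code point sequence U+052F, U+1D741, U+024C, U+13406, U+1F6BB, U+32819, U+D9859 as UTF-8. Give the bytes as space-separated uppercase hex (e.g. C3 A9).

U+052F: 2-byte form → D4 AF.
U+1D741: 4-byte form → F0 9D 9D 81.
U+024C: 2-byte form → C9 8C.
U+13406: 4-byte form → F0 93 90 86.
U+1F6BB: 4-byte form → F0 9F 9A BB.
U+32819: 4-byte form → F0 B2 A0 99.
U+D9859: 4-byte form → F3 99 A1 99.
Concatenated (24 bytes): D4 AF F0 9D 9D 81 C9 8C F0 93 90 86 F0 9F 9A BB F0 B2 A0 99 F3 99 A1 99.

D4 AF F0 9D 9D 81 C9 8C F0 93 90 86 F0 9F 9A BB F0 B2 A0 99 F3 99 A1 99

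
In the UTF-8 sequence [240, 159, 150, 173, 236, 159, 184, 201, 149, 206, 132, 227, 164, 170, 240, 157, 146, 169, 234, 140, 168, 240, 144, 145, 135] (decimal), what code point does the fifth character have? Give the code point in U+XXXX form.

Offset 0: leading byte 0xF0 = 11110000 → 4-byte char #1 = F0 9F 96 AD.
Offset 4: leading byte 0xEC = 11101100 → 3-byte char #2 = EC 9F B8.
Offset 7: leading byte 0xC9 = 11001001 → 2-byte char #3 = C9 95.
Offset 9: leading byte 0xCE = 11001110 → 2-byte char #4 = CE 84.
Offset 11: leading byte 0xE3 = 11100011 → 3-byte char #5 = E3 A4 AA.
Leading byte 0xE3 = 11100011 matches 1110xxxx → 3-byte sequence.
Byte 1: 0xE3 = 11100011, payload 0011 (4 bits).
Byte 2: 0xA4 = 10100100 (10xxxxxx ✓), payload 100100.
Byte 3: 0xAA = 10101010 (10xxxxxx ✓), payload 101010.
Concatenate: 0011100100101010 = 0x392A (16 bits → U+392A).

U+392A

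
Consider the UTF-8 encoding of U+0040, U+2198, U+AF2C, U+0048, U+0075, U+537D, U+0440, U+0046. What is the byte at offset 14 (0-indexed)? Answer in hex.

0x46

U+0040 → 1-byte form 40 at offsets 0–0.
U+2198 → 3-byte form E2 86 98 at offsets 1–3.
U+AF2C → 3-byte form EA BC AC at offsets 4–6.
U+0048 → 1-byte form 48 at offsets 7–7.
U+0075 → 1-byte form 75 at offsets 8–8.
U+537D → 3-byte form E5 8D BD at offsets 9–11.
U+0440 → 2-byte form D1 80 at offsets 12–13.
U+0046 → 1-byte form 46 at offsets 14–14.
Offset 14 falls in char 8's range; it's byte 1 of 46 = 0x46.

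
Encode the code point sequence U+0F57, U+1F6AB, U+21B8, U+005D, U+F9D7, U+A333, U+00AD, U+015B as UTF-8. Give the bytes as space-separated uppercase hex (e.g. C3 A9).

U+0F57: 3-byte form → E0 BD 97.
U+1F6AB: 4-byte form → F0 9F 9A AB.
U+21B8: 3-byte form → E2 86 B8.
U+005D: 1-byte form → 5D.
U+F9D7: 3-byte form → EF A7 97.
U+A333: 3-byte form → EA 8C B3.
U+00AD: 2-byte form → C2 AD.
U+015B: 2-byte form → C5 9B.
Concatenated (21 bytes): E0 BD 97 F0 9F 9A AB E2 86 B8 5D EF A7 97 EA 8C B3 C2 AD C5 9B.

E0 BD 97 F0 9F 9A AB E2 86 B8 5D EF A7 97 EA 8C B3 C2 AD C5 9B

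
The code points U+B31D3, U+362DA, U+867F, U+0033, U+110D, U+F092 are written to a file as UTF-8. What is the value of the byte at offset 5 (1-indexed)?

1-indexed offset 5 is 0-indexed offset 4.
U+B31D3 → 4-byte form F2 B3 87 93 at offsets 0–3.
U+362DA → 4-byte form F0 B6 8B 9A at offsets 4–7.
Offset 4 falls in char 2's range; it's byte 1 of F0 B6 8B 9A = 0xF0.

0xF0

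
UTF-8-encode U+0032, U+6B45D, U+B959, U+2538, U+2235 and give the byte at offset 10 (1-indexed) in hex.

0x94

1-indexed offset 10 is 0-indexed offset 9.
U+0032 → 1-byte form 32 at offsets 0–0.
U+6B45D → 4-byte form F1 AB 91 9D at offsets 1–4.
U+B959 → 3-byte form EB A5 99 at offsets 5–7.
U+2538 → 3-byte form E2 94 B8 at offsets 8–10.
Offset 9 falls in char 4's range; it's byte 2 of E2 94 B8 = 0x94.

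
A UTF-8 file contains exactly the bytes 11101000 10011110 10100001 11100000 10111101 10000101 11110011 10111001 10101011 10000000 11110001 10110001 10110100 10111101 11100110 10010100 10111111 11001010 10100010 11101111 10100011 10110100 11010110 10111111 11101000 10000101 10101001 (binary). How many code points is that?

9

Byte at offset 0: 0xE8 = 11101000 → 3-byte char (#1). Advance 3.
Byte at offset 3: 0xE0 = 11100000 → 3-byte char (#2). Advance 3.
Byte at offset 6: 0xF3 = 11110011 → 4-byte char (#3). Advance 4.
Byte at offset 10: 0xF1 = 11110001 → 4-byte char (#4). Advance 4.
Byte at offset 14: 0xE6 = 11100110 → 3-byte char (#5). Advance 3.
Byte at offset 17: 0xCA = 11001010 → 2-byte char (#6). Advance 2.
Byte at offset 19: 0xEF = 11101111 → 3-byte char (#7). Advance 3.
Byte at offset 22: 0xD6 = 11010110 → 2-byte char (#8). Advance 2.
Byte at offset 24: 0xE8 = 11101000 → 3-byte char (#9). Advance 3.
Reached end at offset 27 after 9 code points.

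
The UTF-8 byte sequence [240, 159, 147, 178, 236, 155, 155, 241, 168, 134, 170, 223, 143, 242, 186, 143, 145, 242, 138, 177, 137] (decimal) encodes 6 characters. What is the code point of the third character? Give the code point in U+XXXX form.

U+681AA

Offset 0: leading byte 0xF0 = 11110000 → 4-byte char #1 = F0 9F 93 B2.
Offset 4: leading byte 0xEC = 11101100 → 3-byte char #2 = EC 9B 9B.
Offset 7: leading byte 0xF1 = 11110001 → 4-byte char #3 = F1 A8 86 AA.
Leading byte 0xF1 = 11110001 matches 11110xxx → 4-byte sequence.
Byte 1: 0xF1 = 11110001, payload 001 (3 bits).
Byte 2: 0xA8 = 10101000 (10xxxxxx ✓), payload 101000.
Byte 3: 0x86 = 10000110 (10xxxxxx ✓), payload 000110.
Byte 4: 0xAA = 10101010 (10xxxxxx ✓), payload 101010.
Concatenate: 001101000000110101010 = 0x681AA (21 bits → U+681AA).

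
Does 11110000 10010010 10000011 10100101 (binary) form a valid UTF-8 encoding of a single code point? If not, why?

Leading byte 0xF0 = 11110000 → 4-byte form.
Continuation bytes 0x92=10010010, 0x83=10000011, 0xA5=10100101 all match 10xxxxxx.
Decoded value 0x120E5 is ≥ 0x10000 (shortest form) and not a surrogate.

valid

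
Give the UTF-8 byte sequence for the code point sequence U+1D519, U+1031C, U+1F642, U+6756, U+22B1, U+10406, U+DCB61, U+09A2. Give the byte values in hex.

F0 9D 94 99 F0 90 8C 9C F0 9F 99 82 E6 9D 96 E2 8A B1 F0 90 90 86 F3 9C AD A1 E0 A6 A2

U+1D519: 4-byte form → F0 9D 94 99.
U+1031C: 4-byte form → F0 90 8C 9C.
U+1F642: 4-byte form → F0 9F 99 82.
U+6756: 3-byte form → E6 9D 96.
U+22B1: 3-byte form → E2 8A B1.
U+10406: 4-byte form → F0 90 90 86.
U+DCB61: 4-byte form → F3 9C AD A1.
U+09A2: 3-byte form → E0 A6 A2.
Concatenated (29 bytes): F0 9D 94 99 F0 90 8C 9C F0 9F 99 82 E6 9D 96 E2 8A B1 F0 90 90 86 F3 9C AD A1 E0 A6 A2.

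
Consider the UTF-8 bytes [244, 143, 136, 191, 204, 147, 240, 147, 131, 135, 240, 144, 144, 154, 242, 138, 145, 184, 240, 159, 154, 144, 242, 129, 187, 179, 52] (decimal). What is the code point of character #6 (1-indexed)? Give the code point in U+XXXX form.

Offset 0: leading byte 0xF4 = 11110100 → 4-byte char #1 = F4 8F 88 BF.
Offset 4: leading byte 0xCC = 11001100 → 2-byte char #2 = CC 93.
Offset 6: leading byte 0xF0 = 11110000 → 4-byte char #3 = F0 93 83 87.
Offset 10: leading byte 0xF0 = 11110000 → 4-byte char #4 = F0 90 90 9A.
Offset 14: leading byte 0xF2 = 11110010 → 4-byte char #5 = F2 8A 91 B8.
Offset 18: leading byte 0xF0 = 11110000 → 4-byte char #6 = F0 9F 9A 90.
Leading byte 0xF0 = 11110000 matches 11110xxx → 4-byte sequence.
Byte 1: 0xF0 = 11110000, payload 000 (3 bits).
Byte 2: 0x9F = 10011111 (10xxxxxx ✓), payload 011111.
Byte 3: 0x9A = 10011010 (10xxxxxx ✓), payload 011010.
Byte 4: 0x90 = 10010000 (10xxxxxx ✓), payload 010000.
Concatenate: 000011111011010010000 = 0x1F690 (21 bits → U+1F690).

U+1F690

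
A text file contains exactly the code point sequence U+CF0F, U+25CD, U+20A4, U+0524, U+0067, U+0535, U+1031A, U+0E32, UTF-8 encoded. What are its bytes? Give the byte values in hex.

U+CF0F: 3-byte form → EC BC 8F.
U+25CD: 3-byte form → E2 97 8D.
U+20A4: 3-byte form → E2 82 A4.
U+0524: 2-byte form → D4 A4.
U+0067: 1-byte form → 67.
U+0535: 2-byte form → D4 B5.
U+1031A: 4-byte form → F0 90 8C 9A.
U+0E32: 3-byte form → E0 B8 B2.
Concatenated (21 bytes): EC BC 8F E2 97 8D E2 82 A4 D4 A4 67 D4 B5 F0 90 8C 9A E0 B8 B2.

EC BC 8F E2 97 8D E2 82 A4 D4 A4 67 D4 B5 F0 90 8C 9A E0 B8 B2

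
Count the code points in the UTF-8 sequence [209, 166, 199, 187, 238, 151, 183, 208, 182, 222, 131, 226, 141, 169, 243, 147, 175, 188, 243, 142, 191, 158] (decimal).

Byte at offset 0: 0xD1 = 11010001 → 2-byte char (#1). Advance 2.
Byte at offset 2: 0xC7 = 11000111 → 2-byte char (#2). Advance 2.
Byte at offset 4: 0xEE = 11101110 → 3-byte char (#3). Advance 3.
Byte at offset 7: 0xD0 = 11010000 → 2-byte char (#4). Advance 2.
Byte at offset 9: 0xDE = 11011110 → 2-byte char (#5). Advance 2.
Byte at offset 11: 0xE2 = 11100010 → 3-byte char (#6). Advance 3.
Byte at offset 14: 0xF3 = 11110011 → 4-byte char (#7). Advance 4.
Byte at offset 18: 0xF3 = 11110011 → 4-byte char (#8). Advance 4.
Reached end at offset 22 after 8 code points.

8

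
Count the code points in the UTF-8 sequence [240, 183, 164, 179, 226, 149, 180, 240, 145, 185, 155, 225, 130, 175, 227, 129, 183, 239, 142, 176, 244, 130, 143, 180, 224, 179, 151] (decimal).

Byte at offset 0: 0xF0 = 11110000 → 4-byte char (#1). Advance 4.
Byte at offset 4: 0xE2 = 11100010 → 3-byte char (#2). Advance 3.
Byte at offset 7: 0xF0 = 11110000 → 4-byte char (#3). Advance 4.
Byte at offset 11: 0xE1 = 11100001 → 3-byte char (#4). Advance 3.
Byte at offset 14: 0xE3 = 11100011 → 3-byte char (#5). Advance 3.
Byte at offset 17: 0xEF = 11101111 → 3-byte char (#6). Advance 3.
Byte at offset 20: 0xF4 = 11110100 → 4-byte char (#7). Advance 4.
Byte at offset 24: 0xE0 = 11100000 → 3-byte char (#8). Advance 3.
Reached end at offset 27 after 8 code points.

8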